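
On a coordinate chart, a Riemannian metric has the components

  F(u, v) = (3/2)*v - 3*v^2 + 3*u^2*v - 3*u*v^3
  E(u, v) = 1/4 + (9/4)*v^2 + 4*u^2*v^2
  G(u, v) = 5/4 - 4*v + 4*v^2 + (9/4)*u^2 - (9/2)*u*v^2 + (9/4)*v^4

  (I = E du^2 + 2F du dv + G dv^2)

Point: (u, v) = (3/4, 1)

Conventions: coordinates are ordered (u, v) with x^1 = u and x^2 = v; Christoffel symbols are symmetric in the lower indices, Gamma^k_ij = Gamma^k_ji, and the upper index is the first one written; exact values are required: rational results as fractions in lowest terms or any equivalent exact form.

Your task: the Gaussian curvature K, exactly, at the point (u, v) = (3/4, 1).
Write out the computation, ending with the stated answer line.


E = 19/4, F = -33/16, G = 89/64, EG - F^2 = 301/128 at the point
E_u = 6, E_v = 9, F_u = 3/2, F_v = -153/16, G_u = -9/8, G_v = 25/4
E_vv = 9, F_uv = -9/2, G_uu = 9/2
Brioschi: K = (det M1 - det M2) / (EG - F^2)^2 with the standard first/second-derivative matrices M1, M2.
M1 = [[-E_vv/2 + F_uv - G_uu/2, E_u/2, F_u - E_v/2], [F_v - G_u/2, E, F], [G_v/2, F, G]] = [[-45/4, 3, -3], [-9, 19/4, -33/16], [25/8, -33/16, 89/64]]; det M1 = -9933/512
M2 = [[0, E_v/2, G_u/2], [E_v/2, E, F], [G_u/2, F, G]] = [[0, 9/2, -9/16], [9/2, 19/4, -33/16], [-9/16, -33/16, 89/64]]; det M2 = -19683/1024
det M1 - det M2 = -183/1024; K = -183/1024 / (301/128)^2 = -2928/90601

Answer: K = -2928/90601


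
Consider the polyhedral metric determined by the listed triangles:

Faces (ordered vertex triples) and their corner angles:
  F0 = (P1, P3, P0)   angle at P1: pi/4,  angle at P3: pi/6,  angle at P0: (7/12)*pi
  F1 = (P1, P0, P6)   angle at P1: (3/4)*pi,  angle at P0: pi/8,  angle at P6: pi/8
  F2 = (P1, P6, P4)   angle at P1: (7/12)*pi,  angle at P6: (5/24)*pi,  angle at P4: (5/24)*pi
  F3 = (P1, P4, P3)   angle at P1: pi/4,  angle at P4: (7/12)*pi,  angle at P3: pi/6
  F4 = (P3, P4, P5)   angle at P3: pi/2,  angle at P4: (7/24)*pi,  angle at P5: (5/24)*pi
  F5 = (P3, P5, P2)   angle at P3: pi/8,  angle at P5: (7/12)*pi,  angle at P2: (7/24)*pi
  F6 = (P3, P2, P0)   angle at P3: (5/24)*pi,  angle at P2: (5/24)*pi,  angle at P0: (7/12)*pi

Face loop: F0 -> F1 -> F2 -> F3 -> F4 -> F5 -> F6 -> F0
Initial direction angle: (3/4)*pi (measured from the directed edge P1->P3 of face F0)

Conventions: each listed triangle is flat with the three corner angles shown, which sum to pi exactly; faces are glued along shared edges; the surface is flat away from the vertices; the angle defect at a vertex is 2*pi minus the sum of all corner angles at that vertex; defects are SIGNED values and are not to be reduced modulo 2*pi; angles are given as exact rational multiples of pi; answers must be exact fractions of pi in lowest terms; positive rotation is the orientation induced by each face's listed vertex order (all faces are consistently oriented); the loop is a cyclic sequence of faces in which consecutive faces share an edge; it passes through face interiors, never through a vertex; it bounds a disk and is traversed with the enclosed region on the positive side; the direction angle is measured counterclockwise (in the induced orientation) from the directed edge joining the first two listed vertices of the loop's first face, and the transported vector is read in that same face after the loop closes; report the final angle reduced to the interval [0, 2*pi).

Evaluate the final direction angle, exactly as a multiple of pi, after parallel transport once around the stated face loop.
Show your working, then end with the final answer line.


enclosed vertex P1: corner angles sum to (11/6)*pi, defect = 2*pi - (11/6)*pi = pi/6
enclosed vertex P3: corner angles sum to (7/6)*pi, defect = 2*pi - (7/6)*pi = (5/6)*pi
final direction = starting direction + enclosed defect total, reduced mod 2*pi (induced orientation)
final angle = (3/4)*pi + pi = (7/4)*pi (mod 2*pi)

Answer: final direction angle = (7/4)*pi


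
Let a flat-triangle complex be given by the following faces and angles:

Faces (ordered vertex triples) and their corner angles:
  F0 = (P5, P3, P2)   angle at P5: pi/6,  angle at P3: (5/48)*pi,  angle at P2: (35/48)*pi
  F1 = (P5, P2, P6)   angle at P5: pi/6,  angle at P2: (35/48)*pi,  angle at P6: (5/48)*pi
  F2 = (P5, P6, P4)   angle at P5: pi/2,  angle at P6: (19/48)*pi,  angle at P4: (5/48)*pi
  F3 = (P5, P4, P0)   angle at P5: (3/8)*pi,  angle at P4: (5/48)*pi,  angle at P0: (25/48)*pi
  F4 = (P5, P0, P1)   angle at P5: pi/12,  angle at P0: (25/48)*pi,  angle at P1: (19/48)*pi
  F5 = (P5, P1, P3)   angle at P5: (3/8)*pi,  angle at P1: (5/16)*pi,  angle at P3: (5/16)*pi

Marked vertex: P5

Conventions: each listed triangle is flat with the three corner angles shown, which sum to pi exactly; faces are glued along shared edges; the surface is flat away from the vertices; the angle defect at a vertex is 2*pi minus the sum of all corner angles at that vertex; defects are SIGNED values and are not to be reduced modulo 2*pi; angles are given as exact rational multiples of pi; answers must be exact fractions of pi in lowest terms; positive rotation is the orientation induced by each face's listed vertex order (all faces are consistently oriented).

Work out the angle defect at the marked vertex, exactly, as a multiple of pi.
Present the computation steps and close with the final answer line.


Sum of corner angles at P5: (5/3)*pi
defect = 2*pi - (5/3)*pi

Answer: defect(P5) = pi/3


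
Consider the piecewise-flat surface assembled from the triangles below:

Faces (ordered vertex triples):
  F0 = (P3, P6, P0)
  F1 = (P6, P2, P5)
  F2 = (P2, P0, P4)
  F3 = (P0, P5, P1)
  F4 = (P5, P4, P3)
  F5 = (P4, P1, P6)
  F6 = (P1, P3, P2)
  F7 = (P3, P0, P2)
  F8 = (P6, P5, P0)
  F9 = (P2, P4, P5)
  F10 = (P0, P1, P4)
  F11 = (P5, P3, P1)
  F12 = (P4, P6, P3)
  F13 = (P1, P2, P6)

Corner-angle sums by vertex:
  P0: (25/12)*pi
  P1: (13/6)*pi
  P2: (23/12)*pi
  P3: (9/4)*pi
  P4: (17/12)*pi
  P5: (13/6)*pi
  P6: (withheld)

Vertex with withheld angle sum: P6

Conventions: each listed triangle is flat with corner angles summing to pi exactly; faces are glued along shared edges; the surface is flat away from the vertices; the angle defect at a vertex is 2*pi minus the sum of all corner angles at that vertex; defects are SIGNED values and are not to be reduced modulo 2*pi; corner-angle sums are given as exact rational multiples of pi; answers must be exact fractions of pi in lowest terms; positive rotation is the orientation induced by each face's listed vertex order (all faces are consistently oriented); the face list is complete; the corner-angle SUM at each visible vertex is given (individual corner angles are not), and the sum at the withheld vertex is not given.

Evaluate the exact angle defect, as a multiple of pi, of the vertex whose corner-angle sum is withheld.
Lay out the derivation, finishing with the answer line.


V = 7, E = 21, F = 14; chi = V - E + F = 0
Gauss-Bonnet: total defect = 2*pi*chi = 0; visible defects sum to 0

Answer: defect(P6) = 0


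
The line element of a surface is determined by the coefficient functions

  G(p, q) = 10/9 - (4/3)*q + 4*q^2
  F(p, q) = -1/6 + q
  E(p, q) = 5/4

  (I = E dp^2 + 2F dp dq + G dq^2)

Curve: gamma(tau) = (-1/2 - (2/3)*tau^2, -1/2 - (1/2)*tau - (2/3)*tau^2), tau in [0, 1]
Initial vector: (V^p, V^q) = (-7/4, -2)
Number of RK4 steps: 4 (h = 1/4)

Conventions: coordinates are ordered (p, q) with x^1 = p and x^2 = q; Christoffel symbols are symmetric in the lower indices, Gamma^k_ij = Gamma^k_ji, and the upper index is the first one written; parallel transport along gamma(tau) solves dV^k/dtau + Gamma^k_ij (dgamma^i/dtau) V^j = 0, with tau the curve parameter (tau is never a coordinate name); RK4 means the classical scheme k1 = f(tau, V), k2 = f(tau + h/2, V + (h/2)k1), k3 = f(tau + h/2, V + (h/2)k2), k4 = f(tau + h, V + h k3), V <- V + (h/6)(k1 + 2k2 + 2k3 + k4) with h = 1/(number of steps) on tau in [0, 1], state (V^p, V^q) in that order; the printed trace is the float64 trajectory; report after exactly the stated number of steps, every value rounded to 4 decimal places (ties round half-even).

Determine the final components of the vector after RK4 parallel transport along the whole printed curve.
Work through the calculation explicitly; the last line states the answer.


gamma'(tau) = (-(4/3)*tau, -1/2 - (4/3)*tau); f(tau, V)^k = -Gamma^k_ij(gamma(tau)) gamma'^i(tau) V^j; h = 1/4; intermediate values shown to 6 dp
curve data and Christoffel symbols at the stage parameters:
  tau = 0.000000: gamma = (-0.500000, -0.500000), gamma' = (0.000000, -0.500000); Gamma_ppp = 0.000000, Gamma_ppq = 0.000000, Gamma_pqq = 0.330275, Gamma_qpp = 0.000000, Gamma_qpq = 0.000000, Gamma_qqq = -0.880734
  tau = 0.125000: gamma = (-0.510417, -0.572917), gamma' = (-0.166667, -0.666667); Gamma_ppp = 0.000000, Gamma_ppq = 0.000000, Gamma_pqq = 0.290872, Gamma_qpp = 0.000000, Gamma_qpq = 0.000000, Gamma_qqq = -0.860497
  tau = 0.250000: gamma = (-0.541667, -0.666667), gamma' = (-0.333333, -0.833333); Gamma_ppp = 0.000000, Gamma_ppq = 0.000000, Gamma_pqq = 0.248276, Gamma_qpp = 0.000000, Gamma_qpq = 0.000000, Gamma_qqq = -0.827586
  tau = 0.375000: gamma = (-0.593750, -0.781250), gamma' = (-0.500000, -1.000000); Gamma_ppp = 0.000000, Gamma_ppq = 0.000000, Gamma_pqq = 0.206433, Gamma_qpp = 0.000000, Gamma_qpq = 0.000000, Gamma_qqq = -0.782726
  tau = 0.500000: gamma = (-0.666667, -0.916667), gamma' = (-0.666667, -1.166667); Gamma_ppp = 0.000000, Gamma_ppq = 0.000000, Gamma_pqq = 0.168224, Gamma_qpp = 0.000000, Gamma_qpq = 0.000000, Gamma_qqq = -0.728972
  tau = 0.625000: gamma = (-0.760417, -1.072917), gamma' = (-0.833333, -1.333333); Gamma_ppp = 0.000000, Gamma_ppq = 0.000000, Gamma_pqq = 0.135203, Gamma_qpp = 0.000000, Gamma_qpq = 0.000000, Gamma_qqq = -0.670383
  tau = 0.750000: gamma = (-0.875000, -1.250000), gamma' = (-1.000000, -1.500000); Gamma_ppp = 0.000000, Gamma_ppq = 0.000000, Gamma_pqq = 0.107784, Gamma_qpp = 0.000000, Gamma_qpq = 0.000000, Gamma_qqq = -0.610778
  tau = 0.875000: gamma = (-1.010417, -1.447917), gamma' = (-1.166667, -1.666667); Gamma_ppp = 0.000000, Gamma_ppq = 0.000000, Gamma_pqq = 0.085635, Gamma_qpp = 0.000000, Gamma_qpq = 0.000000, Gamma_qqq = -0.553057
  tau = 1.000000: gamma = (-1.166667, -1.666667), gamma' = (-1.333333, -1.833333); Gamma_ppp = 0.000000, Gamma_ppq = 0.000000, Gamma_pqq = 0.068053, Gamma_qpp = 0.000000, Gamma_qpq = 0.000000, Gamma_qqq = -0.499055
step 0: V^p = -1.7500, V^q = -2.0000
step 1: k1 = (-0.330275, 0.880734), k2 = (-0.366481, 1.084174), k3 = (-0.361550, 1.069586), k4 = (-0.358470, 1.194899); V <- V + (h/6)(k1 + 2k2 + 2k3 + k4): V^p = -1.8394, V^q = -1.7340
step 2: k1 = (-0.358766, 1.195886), k2 = (-0.327103, 1.240267), k3 = (-0.325958, 1.235925), k4 = (-0.279683, 1.211962); V <- V + (h/6)(k1 + 2k2 + 2k3 + k4): V^p = -1.9204, V^q = -1.4274
step 3: k1 = (-0.280136, 1.213922), k2 = (-0.229957, 1.140204), k3 = (-0.231618, 1.148441), k4 = (-0.184352, 1.044659); V <- V + (h/6)(k1 + 2k2 + 2k3 + k4): V^p = -1.9782, V^q = -1.1425
step 4: k1 = (-0.184721, 1.046750), k2 = (-0.144392, 0.932535), k3 = (-0.146430, 0.945694), k4 = (-0.113049, 0.829028); V <- V + (h/6)(k1 + 2k2 + 2k3 + k4): V^p = -2.0149, V^q = -0.9079

Answer: V^p = -2.0149, V^q = -0.9079


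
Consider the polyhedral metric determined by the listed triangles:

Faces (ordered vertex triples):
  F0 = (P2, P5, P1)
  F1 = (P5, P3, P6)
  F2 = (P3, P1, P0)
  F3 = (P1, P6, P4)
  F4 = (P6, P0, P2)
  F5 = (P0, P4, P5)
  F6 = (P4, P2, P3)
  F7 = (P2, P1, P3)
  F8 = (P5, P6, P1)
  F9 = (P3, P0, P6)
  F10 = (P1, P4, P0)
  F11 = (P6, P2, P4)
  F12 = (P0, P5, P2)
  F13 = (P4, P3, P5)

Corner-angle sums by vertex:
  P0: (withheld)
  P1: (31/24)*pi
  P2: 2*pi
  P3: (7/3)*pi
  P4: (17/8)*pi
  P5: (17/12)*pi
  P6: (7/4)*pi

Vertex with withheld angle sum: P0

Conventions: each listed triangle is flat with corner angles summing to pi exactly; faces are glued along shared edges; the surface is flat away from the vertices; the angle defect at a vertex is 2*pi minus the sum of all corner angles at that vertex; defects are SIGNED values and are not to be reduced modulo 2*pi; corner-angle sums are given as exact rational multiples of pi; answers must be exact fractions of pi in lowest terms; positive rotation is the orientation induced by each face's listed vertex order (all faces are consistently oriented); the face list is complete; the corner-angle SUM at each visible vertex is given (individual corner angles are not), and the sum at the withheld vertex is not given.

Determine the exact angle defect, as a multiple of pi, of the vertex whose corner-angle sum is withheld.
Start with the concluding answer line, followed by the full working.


Answer: defect(P0) = (-13/12)*pi

V = 7, E = 21, F = 14; chi = V - E + F = 0
Gauss-Bonnet: total defect = 2*pi*chi = 0; visible defects sum to (13/12)*pi


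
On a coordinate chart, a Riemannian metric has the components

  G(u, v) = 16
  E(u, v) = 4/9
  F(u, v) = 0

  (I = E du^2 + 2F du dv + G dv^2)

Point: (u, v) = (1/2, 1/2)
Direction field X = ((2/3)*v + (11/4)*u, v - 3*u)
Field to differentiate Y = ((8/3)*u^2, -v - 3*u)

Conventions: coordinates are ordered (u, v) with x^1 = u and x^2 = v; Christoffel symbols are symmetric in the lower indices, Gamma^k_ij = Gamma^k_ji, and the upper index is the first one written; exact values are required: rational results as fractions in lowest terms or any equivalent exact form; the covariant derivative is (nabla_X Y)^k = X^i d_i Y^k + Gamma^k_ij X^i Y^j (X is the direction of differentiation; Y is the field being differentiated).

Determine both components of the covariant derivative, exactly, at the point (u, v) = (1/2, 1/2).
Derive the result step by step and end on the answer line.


E = 4/9, F = 0, G = 16 at the point
E_u = 0, E_v = 0, F_u = 0, F_v = 0, G_u = 0, G_v = 0
EG - F^2 = 64/9;  g^inv = (9/64) * [[16, 0], [0, 4/9]]
first-kind symbols [ij,l] = (1/2)(d_i g_jl + d_j g_il - d_l g_ij): [uu,u] = E_u/2 = 0, [uu,v] = F_u - E_v/2 = 0, [uv,u] = E_v/2 = 0, [uv,v] = G_u/2 = 0, [vv,u] = F_v - G_u/2 = 0, [vv,v] = G_v/2 = 0
Gamma^u_ij = (G*[ij,u] - F*[ij,v])/(EG - F^2), Gamma^v_ij = (E*[ij,v] - F*[ij,u])/(EG - F^2)
Gamma_uuu = 0, Gamma_uuv = 0, Gamma_uvv = 0, Gamma_vuu = 0, Gamma_vuv = 0, Gamma_vvv = 0
X = (41/24, -1), Y = (2/3, -2) at the point

Answer: (nabla_X Y)^u = 41/9, (nabla_X Y)^v = -33/8


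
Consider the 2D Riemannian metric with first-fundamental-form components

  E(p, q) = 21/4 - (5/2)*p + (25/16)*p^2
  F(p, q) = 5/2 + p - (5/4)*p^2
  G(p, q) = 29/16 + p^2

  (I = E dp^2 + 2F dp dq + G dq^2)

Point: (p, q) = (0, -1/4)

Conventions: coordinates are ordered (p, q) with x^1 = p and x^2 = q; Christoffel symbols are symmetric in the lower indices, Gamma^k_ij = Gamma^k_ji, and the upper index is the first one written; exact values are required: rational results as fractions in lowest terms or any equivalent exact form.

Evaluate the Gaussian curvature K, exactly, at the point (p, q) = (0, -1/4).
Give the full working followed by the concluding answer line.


E = 21/4, F = 5/2, G = 29/16, EG - F^2 = 209/64 at the point
E_p = -5/2, E_q = 0, F_p = 1, F_q = 0, G_p = 0, G_q = 0
E_qq = 0, F_pq = 0, G_pp = 2
Apply the Brioschi formula K = (det M1 - det M2)/(EG - F^2)^2 over the derivative matrices of E, F, G.
M1 = [[-E_qq/2 + F_pq - G_pp/2, E_p/2, F_p - E_q/2], [F_q - G_p/2, E, F], [G_q/2, F, G]] = [[-1, -5/4, 1], [0, 21/4, 5/2], [0, 5/2, 29/16]]; det M1 = -209/64
M2 = [[0, E_q/2, G_p/2], [E_q/2, E, F], [G_p/2, F, G]] = [[0, 0, 0], [0, 21/4, 5/2], [0, 5/2, 29/16]]; det M2 = 0
det M1 - det M2 = -209/64; K = -209/64 / (209/64)^2 = -64/209

Answer: K = -64/209


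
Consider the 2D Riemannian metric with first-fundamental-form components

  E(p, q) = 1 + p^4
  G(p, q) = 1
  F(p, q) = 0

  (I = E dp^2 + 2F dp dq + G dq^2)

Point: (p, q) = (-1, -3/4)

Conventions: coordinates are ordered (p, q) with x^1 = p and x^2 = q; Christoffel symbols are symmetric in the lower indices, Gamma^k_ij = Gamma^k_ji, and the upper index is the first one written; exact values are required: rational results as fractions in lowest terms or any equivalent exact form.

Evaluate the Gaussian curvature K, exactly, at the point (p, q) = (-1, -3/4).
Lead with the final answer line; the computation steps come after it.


Answer: K = 0

E = 2, F = 0, G = 1, EG - F^2 = 2 at the point
E_p = -4, E_q = 0, F_p = 0, F_q = 0, G_p = 0, G_q = 0
E_qq = 0, F_pq = 0, G_pp = 0
Compute both Brioschi determinants and normalise by (EG - F^2)^2.
M1 = [[-E_qq/2 + F_pq - G_pp/2, E_p/2, F_p - E_q/2], [F_q - G_p/2, E, F], [G_q/2, F, G]] = [[0, -2, 0], [0, 2, 0], [0, 0, 1]]; det M1 = 0
M2 = [[0, E_q/2, G_p/2], [E_q/2, E, F], [G_p/2, F, G]] = [[0, 0, 0], [0, 2, 0], [0, 0, 1]]; det M2 = 0
det M1 - det M2 = 0; K = 0 / (2)^2 = 0


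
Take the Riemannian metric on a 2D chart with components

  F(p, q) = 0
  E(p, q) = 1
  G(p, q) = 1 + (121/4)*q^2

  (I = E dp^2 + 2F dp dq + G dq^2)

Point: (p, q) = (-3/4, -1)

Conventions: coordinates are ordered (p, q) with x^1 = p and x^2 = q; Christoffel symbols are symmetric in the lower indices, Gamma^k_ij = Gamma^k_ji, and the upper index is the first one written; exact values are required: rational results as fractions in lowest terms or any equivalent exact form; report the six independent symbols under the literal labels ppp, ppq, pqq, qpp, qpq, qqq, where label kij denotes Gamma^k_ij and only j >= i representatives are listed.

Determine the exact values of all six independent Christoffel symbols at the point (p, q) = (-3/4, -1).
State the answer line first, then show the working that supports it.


Answer: Gamma_ppp = 0, Gamma_ppq = 0, Gamma_pqq = 0, Gamma_qpp = 0, Gamma_qpq = 0, Gamma_qqq = -121/125

E = 1, F = 0, G = 125/4 at the point
E_p = 0, E_q = 0, F_p = 0, F_q = 0, G_p = 0, G_q = -121/2
EG - F^2 = 125/4;  g^inv = (4/125) * [[125/4, 0], [0, 1]]
first-kind symbols [ij,l] = (1/2)(d_i g_jl + d_j g_il - d_l g_ij): [pp,p] = E_p/2 = 0, [pp,q] = F_p - E_q/2 = 0, [pq,p] = E_q/2 = 0, [pq,q] = G_p/2 = 0, [qq,p] = F_q - G_p/2 = 0, [qq,q] = G_q/2 = -121/4
Gamma^p_ij = (G*[ij,p] - F*[ij,q])/(EG - F^2), Gamma^q_ij = (E*[ij,q] - F*[ij,p])/(EG - F^2)


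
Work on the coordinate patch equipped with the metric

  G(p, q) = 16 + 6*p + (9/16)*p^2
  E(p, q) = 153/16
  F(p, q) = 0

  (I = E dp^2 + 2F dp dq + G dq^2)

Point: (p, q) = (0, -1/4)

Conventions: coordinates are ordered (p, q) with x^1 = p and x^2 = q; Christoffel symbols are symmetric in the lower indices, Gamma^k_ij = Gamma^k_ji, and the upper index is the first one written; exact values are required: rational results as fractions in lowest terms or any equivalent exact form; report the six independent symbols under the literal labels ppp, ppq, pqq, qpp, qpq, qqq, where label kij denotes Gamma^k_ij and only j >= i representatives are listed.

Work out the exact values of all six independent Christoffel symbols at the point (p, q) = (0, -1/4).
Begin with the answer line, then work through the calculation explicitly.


Answer: Gamma_ppp = 0, Gamma_ppq = 0, Gamma_pqq = -16/51, Gamma_qpp = 0, Gamma_qpq = 3/16, Gamma_qqq = 0

E = 153/16, F = 0, G = 16 at the point
E_p = 0, E_q = 0, F_p = 0, F_q = 0, G_p = 6, G_q = 0
EG - F^2 = 153;  g^inv = (1/153) * [[16, 0], [0, 153/16]]
first-kind symbols [ij,l] = (1/2)(d_i g_jl + d_j g_il - d_l g_ij): [pp,p] = E_p/2 = 0, [pp,q] = F_p - E_q/2 = 0, [pq,p] = E_q/2 = 0, [pq,q] = G_p/2 = 3, [qq,p] = F_q - G_p/2 = -3, [qq,q] = G_q/2 = 0
Gamma^p_ij = (G*[ij,p] - F*[ij,q])/(EG - F^2), Gamma^q_ij = (E*[ij,q] - F*[ij,p])/(EG - F^2)


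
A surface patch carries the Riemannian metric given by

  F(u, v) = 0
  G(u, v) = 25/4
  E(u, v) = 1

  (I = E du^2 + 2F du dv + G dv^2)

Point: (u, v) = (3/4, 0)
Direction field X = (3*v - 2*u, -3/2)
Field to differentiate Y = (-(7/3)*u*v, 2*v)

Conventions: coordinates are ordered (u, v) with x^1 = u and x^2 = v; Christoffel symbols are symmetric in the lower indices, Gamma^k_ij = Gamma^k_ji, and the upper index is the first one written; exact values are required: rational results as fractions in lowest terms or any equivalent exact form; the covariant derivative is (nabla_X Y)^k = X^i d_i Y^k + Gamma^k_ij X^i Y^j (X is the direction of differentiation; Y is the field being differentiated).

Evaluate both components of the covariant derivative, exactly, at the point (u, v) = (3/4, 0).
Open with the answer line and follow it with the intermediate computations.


Answer: (nabla_X Y)^u = 21/8, (nabla_X Y)^v = -3

E = 1, F = 0, G = 25/4 at the point
E_u = 0, E_v = 0, F_u = 0, F_v = 0, G_u = 0, G_v = 0
EG - F^2 = 25/4;  g^inv = (4/25) * [[25/4, 0], [0, 1]]
first-kind symbols [ij,l] = (1/2)(d_i g_jl + d_j g_il - d_l g_ij): [uu,u] = E_u/2 = 0, [uu,v] = F_u - E_v/2 = 0, [uv,u] = E_v/2 = 0, [uv,v] = G_u/2 = 0, [vv,u] = F_v - G_u/2 = 0, [vv,v] = G_v/2 = 0
Gamma^u_ij = (G*[ij,u] - F*[ij,v])/(EG - F^2), Gamma^v_ij = (E*[ij,v] - F*[ij,u])/(EG - F^2)
Gamma_uuu = 0, Gamma_uuv = 0, Gamma_uvv = 0, Gamma_vuu = 0, Gamma_vuv = 0, Gamma_vvv = 0
X = (-3/2, -3/2), Y = (0, 0) at the point


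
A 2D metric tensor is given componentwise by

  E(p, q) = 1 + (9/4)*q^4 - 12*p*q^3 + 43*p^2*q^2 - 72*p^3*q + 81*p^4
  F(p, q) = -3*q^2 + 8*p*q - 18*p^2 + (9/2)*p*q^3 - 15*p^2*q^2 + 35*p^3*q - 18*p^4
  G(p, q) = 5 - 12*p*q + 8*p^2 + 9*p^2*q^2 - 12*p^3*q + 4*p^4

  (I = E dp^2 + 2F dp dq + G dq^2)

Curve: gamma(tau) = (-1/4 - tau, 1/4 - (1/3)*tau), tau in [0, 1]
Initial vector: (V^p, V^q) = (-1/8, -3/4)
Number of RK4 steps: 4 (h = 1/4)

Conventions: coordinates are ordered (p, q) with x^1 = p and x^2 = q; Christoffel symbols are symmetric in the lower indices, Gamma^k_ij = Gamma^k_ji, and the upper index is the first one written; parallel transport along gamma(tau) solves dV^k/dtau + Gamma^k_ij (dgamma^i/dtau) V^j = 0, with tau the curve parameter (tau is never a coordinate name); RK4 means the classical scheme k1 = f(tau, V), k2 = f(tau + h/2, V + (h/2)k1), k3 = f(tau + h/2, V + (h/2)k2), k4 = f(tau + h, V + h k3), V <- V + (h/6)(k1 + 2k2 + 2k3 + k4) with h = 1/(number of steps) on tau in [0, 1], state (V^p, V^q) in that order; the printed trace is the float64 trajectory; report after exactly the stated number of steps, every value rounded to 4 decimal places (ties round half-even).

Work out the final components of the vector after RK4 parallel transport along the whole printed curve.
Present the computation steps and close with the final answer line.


gamma'(tau) = (-1, -1/3); f(tau, V)^k = -Gamma^k_ij(gamma(tau)) gamma'^i(tau) V^j; h = 1/4; intermediate values shown to 6 dp
curve data and Christoffel symbols at the stage parameters:
  tau = 0.000000: gamma = (-0.250000, 0.250000), gamma' = (-1.000000, -0.333333); Gamma_ppp = -0.695273, Gamma_ppq = 0.221223, Gamma_pqq = -0.094810, Gamma_qpp = 1.774145, Gamma_qpq = -0.564501, Gamma_qqq = 0.241929
  tau = 0.125000: gamma = (-0.375000, 0.208333), gamma' = (-1.000000, -0.333333); Gamma_ppp = -1.242565, Gamma_ppq = 0.348191, Gamma_pqq = -0.184337, Gamma_qpp = 1.902247, Gamma_qpq = -0.533047, Gamma_qqq = 0.282202
  tau = 0.250000: gamma = (-0.500000, 0.166667), gamma' = (-1.000000, -0.333333); Gamma_ppp = -1.642063, Gamma_ppq = 0.424671, Gamma_pqq = -0.254803, Gamma_qpp = 1.720256, Gamma_qpq = -0.444894, Gamma_qqq = 0.266936
  tau = 0.375000: gamma = (-0.625000, 0.125000), gamma' = (-1.000000, -0.333333); Gamma_ppp = -1.815424, Gamma_ppq = 0.444200, Gamma_pqq = -0.289695, Gamma_qpp = 1.421407, Gamma_qpq = -0.347791, Gamma_qqq = 0.226820
  tau = 0.500000: gamma = (-0.750000, 0.083333), gamma' = (-1.000000, -0.333333); Gamma_ppp = -1.826862, Gamma_ppq = 0.429203, Gamma_pqq = -0.297140, Gamma_qpp = 1.136873, Gamma_qpq = -0.267097, Gamma_qqq = 0.184913
  tau = 0.625000: gamma = (-0.875000, 0.041667), gamma' = (-1.000000, -0.333333); Gamma_ppp = -1.756018, Gamma_ppq = 0.399931, Gamma_pqq = -0.289605, Gamma_qpp = 0.908218, Gamma_qpq = -0.206845, Gamma_qqq = 0.149785
  tau = 0.750000: gamma = (-1.000000, 0.000000), gamma' = (-1.000000, -0.333333); Gamma_ppp = -1.653061, Gamma_ppq = 0.367347, Gamma_pqq = -0.275510, Gamma_qpp = 0.734694, Gamma_qpq = -0.163265, Gamma_qqq = 0.122449
  tau = 0.875000: gamma = (-1.125000, -0.041667), gamma' = (-1.000000, -0.333333); Gamma_ppp = -1.543055, Gamma_ppq = 0.336143, Gamma_pqq = -0.259310, Gamma_qpp = 0.604599, Gamma_qpq = -0.131707, Gamma_qqq = 0.101603
  tau = 1.000000: gamma = (-1.250000, -0.083333), gamma' = (-1.000000, -0.333333); Gamma_ppp = -1.437022, Gamma_ppq = 0.307933, Gamma_pqq = -0.243105, Gamma_qpp = 0.506411, Gamma_qpq = -0.108517, Gamma_qqq = 0.085671
step 0: V^p = -0.1250, V^q = -0.7500
step 1: k1 = (-0.064523, 0.164646), k2 = (-0.059260, 0.090721), k3 = (-0.062650, 0.095912), k4 = (-0.035592, 0.037286); V <- V + (h/6)(k1 + 2k2 + 2k3 + k4): V^p = -0.1393, V^q = -0.7260
step 2: k1 = (-0.037594, 0.039384), k2 = (-0.010533, 0.008247), k3 = (-0.017526, 0.013723), k4 = (0.003410, -0.002122); V <- V + (h/6)(k1 + 2k2 + 2k3 + k4): V^p = -0.1431, V^q = -0.7227
step 3: k1 = (0.002353, -0.001464), k2 = (0.012417, -0.006422), k3 = (0.010187, -0.005269), k4 = (0.015662, -0.006961); V <- V + (h/6)(k1 + 2k2 + 2k3 + k4): V^p = -0.1405, V^q = -0.7240
step 4: k1 = (0.015526, -0.006900), k2 = (0.017224, -0.006749), k3 = (0.016925, -0.006632), k4 = (0.017134, -0.006038); V <- V + (h/6)(k1 + 2k2 + 2k3 + k4): V^p = -0.1363, V^q = -0.7256

Answer: V^p = -0.1363, V^q = -0.7256


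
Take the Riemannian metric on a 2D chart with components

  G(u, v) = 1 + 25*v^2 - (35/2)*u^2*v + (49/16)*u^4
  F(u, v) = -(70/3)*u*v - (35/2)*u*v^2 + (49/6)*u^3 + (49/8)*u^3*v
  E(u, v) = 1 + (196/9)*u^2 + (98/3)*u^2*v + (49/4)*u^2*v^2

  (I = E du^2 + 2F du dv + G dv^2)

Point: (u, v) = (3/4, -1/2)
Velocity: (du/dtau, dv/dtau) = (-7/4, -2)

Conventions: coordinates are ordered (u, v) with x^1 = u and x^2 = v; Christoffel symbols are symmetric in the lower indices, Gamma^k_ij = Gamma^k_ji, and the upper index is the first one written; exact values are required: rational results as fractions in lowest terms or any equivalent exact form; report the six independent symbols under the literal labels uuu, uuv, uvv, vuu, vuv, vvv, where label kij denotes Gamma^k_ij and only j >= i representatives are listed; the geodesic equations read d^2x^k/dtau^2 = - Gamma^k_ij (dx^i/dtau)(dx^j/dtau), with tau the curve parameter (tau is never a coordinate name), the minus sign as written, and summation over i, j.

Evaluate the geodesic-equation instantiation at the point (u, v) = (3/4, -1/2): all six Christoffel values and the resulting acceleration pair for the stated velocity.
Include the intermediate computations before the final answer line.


E = 1481/256, F = 7805/1024, G = 53825/4096 at the point
E_u = 1225/96, E_v = 735/64, F_u = 12215/768, F_v = -917/512, G_u = 4683/256, G_v = -1115/32
EG - F^2 = 73425/4096;  g^inv = (4096/73425) * [[53825/4096, -7805/1024], [-7805/1024, 1481/256]]
first-kind symbols [ij,l] = (1/2)(d_i g_jl + d_j g_il - d_l g_ij): [uu,u] = E_u/2 = 1225/192, [uu,v] = F_u - E_v/2 = 7805/768, [uv,u] = E_v/2 = 735/128, [uv,v] = G_u/2 = 4683/512, [vv,u] = F_v - G_u/2 = -175/16, [vv,v] = G_v/2 = -1115/64
Gamma^u_ij = (G*[ij,u] - F*[ij,v])/(EG - F^2), Gamma^v_ij = (E*[ij,v] - F*[ij,u])/(EG - F^2)
Gamma_uuu = 3136/8811, Gamma_uuv = 1568/4895, Gamma_uvv = -1792/2937, Gamma_vuu = 24976/44055, Gamma_vuv = 12488/24475, Gamma_vvv = -14272/14685
d^2u/dtau^2 = -(Gamma_uuu*(-7/4)^2 + 2*Gamma_uuv*(-7/4)*(-2) + Gamma_uvv*(-2)^2) = -39284/44055
d^2v/dtau^2 = -(Gamma_vuu*(-7/4)^2 + 2*Gamma_vuv*(-7/4)*(-2) + Gamma_vvv*(-2)^2) = -312869/220275

Answer: Gamma_uuu = 3136/8811, Gamma_uuv = 1568/4895, Gamma_uvv = -1792/2937, Gamma_vuu = 24976/44055, Gamma_vuv = 12488/24475, Gamma_vvv = -14272/14685; accelerations (d^2u/dtau^2, d^2v/dtau^2) = (-39284/44055, -312869/220275)


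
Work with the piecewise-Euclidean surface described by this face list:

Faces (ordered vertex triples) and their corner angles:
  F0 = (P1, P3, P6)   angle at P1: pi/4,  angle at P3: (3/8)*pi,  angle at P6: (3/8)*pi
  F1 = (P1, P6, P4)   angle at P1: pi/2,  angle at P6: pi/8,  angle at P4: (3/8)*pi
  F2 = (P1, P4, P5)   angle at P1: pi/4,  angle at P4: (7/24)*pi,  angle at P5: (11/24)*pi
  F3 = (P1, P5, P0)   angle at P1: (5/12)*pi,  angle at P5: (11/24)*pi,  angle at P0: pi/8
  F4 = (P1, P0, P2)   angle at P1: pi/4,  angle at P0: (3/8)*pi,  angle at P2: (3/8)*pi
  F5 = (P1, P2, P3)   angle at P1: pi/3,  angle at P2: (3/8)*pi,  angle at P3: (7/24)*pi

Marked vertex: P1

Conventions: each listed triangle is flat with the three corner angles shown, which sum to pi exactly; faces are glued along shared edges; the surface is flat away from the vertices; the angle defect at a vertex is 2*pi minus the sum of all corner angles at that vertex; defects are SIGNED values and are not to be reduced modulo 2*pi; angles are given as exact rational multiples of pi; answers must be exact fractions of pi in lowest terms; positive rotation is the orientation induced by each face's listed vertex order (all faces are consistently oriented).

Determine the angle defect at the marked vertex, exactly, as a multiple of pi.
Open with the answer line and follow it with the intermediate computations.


Answer: defect(P1) = 0

Sum of corner angles at P1: 2*pi
defect = 2*pi - 2*pi


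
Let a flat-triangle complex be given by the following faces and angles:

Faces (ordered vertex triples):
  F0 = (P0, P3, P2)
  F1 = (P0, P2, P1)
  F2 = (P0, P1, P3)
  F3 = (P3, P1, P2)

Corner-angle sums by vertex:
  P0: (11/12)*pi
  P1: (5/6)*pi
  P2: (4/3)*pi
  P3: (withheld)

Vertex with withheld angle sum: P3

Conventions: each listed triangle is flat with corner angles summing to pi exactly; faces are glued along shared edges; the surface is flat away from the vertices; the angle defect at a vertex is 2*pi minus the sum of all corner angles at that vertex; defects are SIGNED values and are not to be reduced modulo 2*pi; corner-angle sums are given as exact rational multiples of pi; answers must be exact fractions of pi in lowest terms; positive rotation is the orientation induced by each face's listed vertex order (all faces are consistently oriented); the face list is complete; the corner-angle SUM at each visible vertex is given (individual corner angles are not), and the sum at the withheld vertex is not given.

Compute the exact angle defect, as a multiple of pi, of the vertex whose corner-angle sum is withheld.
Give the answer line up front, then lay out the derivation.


Answer: defect(P3) = (13/12)*pi

V = 4, E = 6, F = 4; chi = V - E + F = 2
Gauss-Bonnet: total defect = 2*pi*chi = 4*pi; visible defects sum to (35/12)*pi


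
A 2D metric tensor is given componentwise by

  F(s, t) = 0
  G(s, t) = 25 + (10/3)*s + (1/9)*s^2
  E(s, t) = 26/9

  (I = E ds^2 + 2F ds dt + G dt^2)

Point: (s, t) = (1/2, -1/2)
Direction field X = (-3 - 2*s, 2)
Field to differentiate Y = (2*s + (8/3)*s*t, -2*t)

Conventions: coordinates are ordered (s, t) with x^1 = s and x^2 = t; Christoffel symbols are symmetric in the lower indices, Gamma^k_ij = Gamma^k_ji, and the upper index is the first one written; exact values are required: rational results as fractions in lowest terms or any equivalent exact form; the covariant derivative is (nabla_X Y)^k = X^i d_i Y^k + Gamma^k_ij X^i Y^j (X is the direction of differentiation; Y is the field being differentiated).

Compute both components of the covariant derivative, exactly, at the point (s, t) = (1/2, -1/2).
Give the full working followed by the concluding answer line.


E = 26/9, F = 0, G = 961/36 at the point
E_s = 0, E_t = 0, F_s = 0, F_t = 0, G_s = 31/9, G_t = 0
EG - F^2 = 12493/162;  g^inv = (162/12493) * [[961/36, 0], [0, 26/9]]
first-kind symbols [ij,l] = (1/2)(d_i g_jl + d_j g_il - d_l g_ij): [ss,s] = E_s/2 = 0, [ss,t] = F_s - E_t/2 = 0, [st,s] = E_t/2 = 0, [st,t] = G_s/2 = 31/18, [tt,s] = F_t - G_s/2 = -31/18, [tt,t] = G_t/2 = 0
Gamma^s_ij = (G*[ij,s] - F*[ij,t])/(EG - F^2), Gamma^t_ij = (E*[ij,t] - F*[ij,s])/(EG - F^2)
Gamma_sss = 0, Gamma_sst = 0, Gamma_stt = -31/52, Gamma_tss = 0, Gamma_tst = 2/31, Gamma_ttt = 0
X = (-4, 2), Y = (1/3, 1) at the point

Answer: (nabla_X Y)^s = -31/26, (nabla_X Y)^t = -392/93


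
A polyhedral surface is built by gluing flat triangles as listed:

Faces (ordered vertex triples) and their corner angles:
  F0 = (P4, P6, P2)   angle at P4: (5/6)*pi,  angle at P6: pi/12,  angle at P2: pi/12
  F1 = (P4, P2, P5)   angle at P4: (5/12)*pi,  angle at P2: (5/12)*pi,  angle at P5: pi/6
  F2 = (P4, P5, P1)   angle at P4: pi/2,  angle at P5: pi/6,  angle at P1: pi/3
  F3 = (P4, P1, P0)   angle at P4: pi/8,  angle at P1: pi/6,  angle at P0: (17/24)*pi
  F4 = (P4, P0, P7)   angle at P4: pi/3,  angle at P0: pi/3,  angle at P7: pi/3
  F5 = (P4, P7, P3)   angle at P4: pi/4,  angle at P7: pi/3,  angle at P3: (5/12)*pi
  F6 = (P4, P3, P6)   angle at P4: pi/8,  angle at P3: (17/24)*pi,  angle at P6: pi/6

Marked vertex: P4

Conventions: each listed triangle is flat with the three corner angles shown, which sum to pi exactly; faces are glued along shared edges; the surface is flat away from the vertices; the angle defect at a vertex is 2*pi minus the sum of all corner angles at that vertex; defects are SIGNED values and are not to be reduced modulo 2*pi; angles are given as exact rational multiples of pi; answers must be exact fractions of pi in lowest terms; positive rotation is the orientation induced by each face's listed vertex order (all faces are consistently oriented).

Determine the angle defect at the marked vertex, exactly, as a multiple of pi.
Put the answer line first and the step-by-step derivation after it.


Answer: defect(P4) = (-7/12)*pi

Sum of corner angles at P4: (31/12)*pi
defect = 2*pi - (31/12)*pi


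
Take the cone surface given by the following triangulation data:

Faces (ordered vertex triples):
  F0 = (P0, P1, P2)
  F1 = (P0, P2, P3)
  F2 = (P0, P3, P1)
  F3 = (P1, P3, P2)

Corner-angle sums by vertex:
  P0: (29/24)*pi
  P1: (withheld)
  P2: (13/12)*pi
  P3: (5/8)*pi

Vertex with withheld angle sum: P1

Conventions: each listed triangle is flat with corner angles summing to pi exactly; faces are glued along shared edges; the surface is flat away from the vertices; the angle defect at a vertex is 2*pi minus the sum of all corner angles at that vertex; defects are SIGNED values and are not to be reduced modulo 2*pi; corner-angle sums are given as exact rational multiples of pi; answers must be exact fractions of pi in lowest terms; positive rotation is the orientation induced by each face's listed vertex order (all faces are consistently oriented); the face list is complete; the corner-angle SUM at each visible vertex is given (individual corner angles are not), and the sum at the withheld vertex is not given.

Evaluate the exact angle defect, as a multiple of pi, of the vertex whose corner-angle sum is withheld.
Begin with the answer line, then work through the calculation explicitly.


Answer: defect(P1) = (11/12)*pi

V = 4, E = 6, F = 4; chi = V - E + F = 2
Gauss-Bonnet: total defect = 2*pi*chi = 4*pi; visible defects sum to (37/12)*pi


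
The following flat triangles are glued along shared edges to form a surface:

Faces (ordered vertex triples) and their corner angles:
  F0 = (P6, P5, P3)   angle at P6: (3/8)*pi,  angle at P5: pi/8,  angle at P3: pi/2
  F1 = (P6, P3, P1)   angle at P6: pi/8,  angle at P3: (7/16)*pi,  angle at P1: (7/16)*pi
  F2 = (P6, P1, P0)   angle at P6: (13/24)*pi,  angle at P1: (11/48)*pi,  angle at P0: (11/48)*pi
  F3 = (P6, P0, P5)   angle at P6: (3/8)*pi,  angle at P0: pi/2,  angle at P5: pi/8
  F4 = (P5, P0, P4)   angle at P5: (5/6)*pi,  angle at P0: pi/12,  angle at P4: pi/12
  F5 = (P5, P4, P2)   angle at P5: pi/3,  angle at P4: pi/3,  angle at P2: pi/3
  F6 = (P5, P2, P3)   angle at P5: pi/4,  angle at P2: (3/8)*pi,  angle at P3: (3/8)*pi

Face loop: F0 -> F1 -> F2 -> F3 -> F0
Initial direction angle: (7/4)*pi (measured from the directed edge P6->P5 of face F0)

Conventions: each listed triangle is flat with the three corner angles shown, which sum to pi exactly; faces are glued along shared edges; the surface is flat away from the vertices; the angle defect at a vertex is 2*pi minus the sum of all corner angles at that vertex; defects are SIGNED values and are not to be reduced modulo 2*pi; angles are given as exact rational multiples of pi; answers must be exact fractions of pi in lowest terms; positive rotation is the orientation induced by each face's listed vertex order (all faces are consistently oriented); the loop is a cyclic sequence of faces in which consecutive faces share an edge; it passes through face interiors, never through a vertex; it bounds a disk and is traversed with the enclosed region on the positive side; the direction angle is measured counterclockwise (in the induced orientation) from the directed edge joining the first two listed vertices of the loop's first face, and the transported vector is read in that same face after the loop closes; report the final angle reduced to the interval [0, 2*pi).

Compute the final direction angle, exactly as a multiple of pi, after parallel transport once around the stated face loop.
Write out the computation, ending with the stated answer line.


enclosed vertex P6: corner angles sum to (17/12)*pi, defect = 2*pi - (17/12)*pi = (7/12)*pi
holonomy = initial angle + sum of enclosed defects (mod 2*pi), positive in the induced orientation
final angle = (7/4)*pi + (7/12)*pi = pi/3 (mod 2*pi)

Answer: final direction angle = pi/3


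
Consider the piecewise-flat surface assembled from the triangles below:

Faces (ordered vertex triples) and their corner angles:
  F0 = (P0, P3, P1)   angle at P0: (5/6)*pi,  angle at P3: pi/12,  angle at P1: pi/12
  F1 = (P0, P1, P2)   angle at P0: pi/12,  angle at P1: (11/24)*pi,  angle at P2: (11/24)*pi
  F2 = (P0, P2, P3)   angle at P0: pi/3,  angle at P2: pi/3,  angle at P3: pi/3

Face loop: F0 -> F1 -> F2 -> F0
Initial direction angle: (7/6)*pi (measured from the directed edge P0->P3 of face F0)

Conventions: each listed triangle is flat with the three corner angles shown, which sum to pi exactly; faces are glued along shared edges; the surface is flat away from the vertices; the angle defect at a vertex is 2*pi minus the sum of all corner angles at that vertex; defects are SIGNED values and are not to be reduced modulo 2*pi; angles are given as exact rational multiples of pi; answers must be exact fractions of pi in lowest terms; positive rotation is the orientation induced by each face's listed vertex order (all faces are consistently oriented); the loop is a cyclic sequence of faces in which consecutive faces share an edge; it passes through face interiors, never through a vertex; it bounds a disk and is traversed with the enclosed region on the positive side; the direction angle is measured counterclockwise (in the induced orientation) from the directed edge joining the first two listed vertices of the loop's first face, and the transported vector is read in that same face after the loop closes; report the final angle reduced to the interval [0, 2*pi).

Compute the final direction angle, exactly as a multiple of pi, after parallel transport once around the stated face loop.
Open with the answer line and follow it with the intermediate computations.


Answer: final direction angle = (23/12)*pi

enclosed vertex P0: corner angles sum to (5/4)*pi, defect = 2*pi - (5/4)*pi = (3/4)*pi
holonomy = initial angle + sum of enclosed defects (mod 2*pi), positive in the induced orientation
final angle = (7/6)*pi + (3/4)*pi = (23/12)*pi (mod 2*pi)


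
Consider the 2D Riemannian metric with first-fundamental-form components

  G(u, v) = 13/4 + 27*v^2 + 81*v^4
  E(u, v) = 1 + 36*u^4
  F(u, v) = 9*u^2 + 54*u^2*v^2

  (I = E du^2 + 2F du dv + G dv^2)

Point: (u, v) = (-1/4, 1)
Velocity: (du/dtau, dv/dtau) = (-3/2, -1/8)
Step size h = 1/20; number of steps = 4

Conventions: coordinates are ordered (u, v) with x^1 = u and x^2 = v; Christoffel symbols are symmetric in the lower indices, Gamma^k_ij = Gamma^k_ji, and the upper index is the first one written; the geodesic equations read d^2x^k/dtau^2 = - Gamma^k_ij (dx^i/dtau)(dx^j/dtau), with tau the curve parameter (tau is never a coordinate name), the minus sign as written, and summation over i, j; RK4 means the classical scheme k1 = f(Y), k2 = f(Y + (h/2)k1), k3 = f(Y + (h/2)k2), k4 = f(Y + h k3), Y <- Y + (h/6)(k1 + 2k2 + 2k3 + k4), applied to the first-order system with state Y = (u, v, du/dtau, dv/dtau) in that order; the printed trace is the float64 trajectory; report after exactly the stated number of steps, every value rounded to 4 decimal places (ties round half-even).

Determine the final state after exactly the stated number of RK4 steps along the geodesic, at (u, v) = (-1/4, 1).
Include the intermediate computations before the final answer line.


f(Y) = (du/dtau, dv/dtau, -Gamma^u_ij Y'^i Y'^j, -Gamma^v_ij Y'^i Y'^j) with the Gammas evaluated at the stage position; h = 0.050000; intermediate values shown to 6 dp
step 0: u = -0.2500, v = 1.0000, du/dtau = -1.5000, dv/dtau = -0.1250
step 1:
  k1: at (u, v) = (-0.250000, 1.000000), (du/dtau, dv/dtau) = (-1.500000, -0.125000); Gamma_uuu = -0.010100, Gamma_uuv = 0.000000, Gamma_uvv = 0.060598, Gamma_vuu = -0.282789, Gamma_vuv = 0.000000, Gamma_vvv = 1.696732; k1 = (-1.500000, -0.125000, 0.021777, 0.609763)
  k2: at (u, v) = (-0.287500, 0.996875), (du/dtau, dv/dtau) = (-1.499456, -0.109756); Gamma_uuu = -0.015509, Gamma_uuv = 0.000000, Gamma_uvv = 0.080665, Gamma_vuu = -0.326607, Gamma_vuv = 0.000000, Gamma_vvv = 1.698714; k2 = (-1.499456, -0.109756, 0.033899, 0.713870)
  k3: at (u, v) = (-0.287486, 0.997256), (du/dtau, dv/dtau) = (-1.499153, -0.107153); Gamma_uuu = -0.015487, Gamma_uuv = 0.000000, Gamma_uvv = 0.080584, Gamma_vuu = -0.326383, Gamma_vuv = 0.000000, Gamma_vvv = 1.698277; k3 = (-1.499153, -0.107153, 0.033881, 0.714033)
  k4: at (u, v) = (-0.324958, 0.994642), (du/dtau, dv/dtau) = (-1.498306, -0.089298); Gamma_uuu = -0.022534, Gamma_uuv = 0.000000, Gamma_uvv = 0.103460, Gamma_vuu = -0.370023, Gamma_vuv = 0.000000, Gamma_vvv = 1.698868; k4 = (-1.498306, -0.089298, 0.049762, 0.817124)
  Y <- Y + (h/6)(k1 + 2k2 + 2k3 + k4): u = -0.3250, v = 0.9946, du/dtau = -1.4983, dv/dtau = -0.0893
step 2:
  k1: at (u, v) = (-0.324963, 0.994599), (du/dtau, dv/dtau) = (-1.498274, -0.089311); Gamma_uuu = -0.022538, Gamma_uuv = 0.000000, Gamma_uvv = 0.103474, Gamma_vuu = -0.370055, Gamma_vuv = 0.000000, Gamma_vvv = 1.698917; k1 = (-1.498274, -0.089311, 0.049770, 0.817158)
  k2: at (u, v) = (-0.362420, 0.992366), (du/dtau, dv/dtau) = (-1.497030, -0.068882); Gamma_uuu = -0.031440, Gamma_uuv = 0.000000, Gamma_uvv = 0.129131, Gamma_vuu = -0.413424, Gamma_vuv = 0.000000, Gamma_vvv = 1.698039; k2 = (-1.497030, -0.068882, 0.069847, 0.918468)
  k3: at (u, v) = (-0.362388, 0.992877), (du/dtau, dv/dtau) = (-1.496528, -0.066349); Gamma_uuu = -0.031377, Gamma_uuv = 0.000000, Gamma_uvv = 0.128952, Gamma_vuu = -0.413037, Gamma_vuv = 0.000000, Gamma_vvv = 1.697465; k3 = (-1.496528, -0.066349, 0.069705, 0.917563)
  k4: at (u, v) = (-0.399789, 0.991282), (du/dtau, dv/dtau) = (-1.494789, -0.043433); Gamma_uuu = -0.042242, Gamma_uuv = 0.000000, Gamma_uvv = 0.157110, Gamma_vuu = -0.455629, Gamma_vuv = 0.000000, Gamma_vvv = 1.694605; k4 = (-1.494789, -0.043433, 0.094089, 1.014857)
  Y <- Y + (h/6)(k1 + 2k2 + 2k3 + k4): u = -0.3998, v = 0.9912, du/dtau = -1.4947, dv/dtau = -0.0434
step 3:
  k1: at (u, v) = (-0.399798, 0.991239), (du/dtau, dv/dtau) = (-1.494749, -0.043444); Gamma_uuu = -0.042251, Gamma_uuv = 0.000000, Gamma_uvv = 0.157132, Gamma_vuu = -0.455670, Gamma_vuv = 0.000000, Gamma_vvv = 1.694651; k1 = (-1.494749, -0.043444, 0.094104, 1.014895)
  k2: at (u, v) = (-0.437166, 0.990153), (du/dtau, dv/dtau) = (-1.492397, -0.018071); Gamma_uuu = -0.055243, Gamma_uuv = 0.000000, Gamma_uvv = 0.187682, Gamma_vuu = -0.497352, Gamma_vuv = 0.000000, Gamma_vvv = 1.689704; k2 = (-1.492397, -0.018071, 0.122978, 1.107174)
  k3: at (u, v) = (-0.437107, 0.990787), (du/dtau, dv/dtau) = (-1.491675, -0.015764); Gamma_uuu = -0.055103, Gamma_uuv = 0.000000, Gamma_uvv = 0.187351, Gamma_vuu = -0.496767, Gamma_vuv = 0.000000, Gamma_vvv = 1.689025; k3 = (-1.491675, -0.015764, 0.122562, 1.104934)
  k4: at (u, v) = (-0.474381, 0.990451), (du/dtau, dv/dtau) = (-1.488621, 0.011803); Gamma_uuu = -0.070188, Gamma_uuv = 0.000000, Gamma_uvv = 0.219815, Gamma_vuu = -0.536921, Gamma_vuv = 0.000000, Gamma_vvv = 1.681540; k4 = (-1.488621, 0.011803, 0.155505, 1.189580)
  Y <- Y + (h/6)(k1 + 2k2 + 2k3 + k4): u = -0.4744, v = 0.9904, du/dtau = -1.4886, dv/dtau = 0.0118
step 4:
  k1: at (u, v) = (-0.474393, 0.990411), (du/dtau, dv/dtau) = (-1.488577, 0.011796); Gamma_uuu = -0.070202, Gamma_uuv = 0.000000, Gamma_uvv = 0.219847, Gamma_vuu = -0.536969, Gamma_vuv = 0.000000, Gamma_vvv = 1.681578; k1 = (-1.488577, 0.011796, 0.155528, 1.189614)
  k2: at (u, v) = (-0.511608, 0.990706), (du/dtau, dv/dtau) = (-1.484689, 0.041536); Gamma_uuu = -0.087453, Gamma_uuv = 0.000000, Gamma_uvv = 0.254024, Gamma_vuu = -0.575436, Gamma_vuv = 0.000000, Gamma_vvv = 1.671461; k2 = (-1.484689, 0.041536, 0.192335, 1.265551)
  k3: at (u, v) = (-0.511511, 0.991450), (du/dtau, dv/dtau) = (-1.483769, 0.043434); Gamma_uuu = -0.087188, Gamma_uuv = 0.000000, Gamma_uvv = 0.253492, Gamma_vuu = -0.574646, Gamma_vuv = 0.000000, Gamma_vvv = 1.670734; k3 = (-1.483769, 0.043434, 0.191472, 1.261970)
  k4: at (u, v) = (-0.548582, 0.992583), (du/dtau, dv/dtau) = (-1.479003, 0.074894); Gamma_uuu = -0.106382, Gamma_uuv = 0.000000, Gamma_uvv = 0.288725, Gamma_vuu = -0.610783, Gamma_vuv = 0.000000, Gamma_vvv = 1.657690; k4 = (-1.479003, 0.074894, 0.231086, 1.326759)
  Y <- Y + (h/6)(k1 + 2k2 + 2k3 + k4): u = -0.5486, v = 0.9925, du/dtau = -1.4790, dv/dtau = 0.0749

Answer: u = -0.5486, v = 0.9925, du/dtau = -1.4790, dv/dtau = 0.0749
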